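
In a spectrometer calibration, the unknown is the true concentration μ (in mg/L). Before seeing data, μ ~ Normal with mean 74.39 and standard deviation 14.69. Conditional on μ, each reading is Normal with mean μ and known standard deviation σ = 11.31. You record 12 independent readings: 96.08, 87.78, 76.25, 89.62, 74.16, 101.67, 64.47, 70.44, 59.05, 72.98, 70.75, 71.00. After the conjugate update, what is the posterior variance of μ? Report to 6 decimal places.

For Normal data with known variance σ², a Normal(μ₀, σ₀²) prior on μ is conjugate. Posterior precision = 1/σ₀² + n/σ²; posterior mean is the precision-weighted average of μ₀ and x̄.
σ₀² = 14.69² = 215.7961, σ² = 11.31² = 127.9161; σ² + n·σ₀² = 127.9161 + 12·215.7961 = 2717.4693.
Posterior precision = 1/σ₀² + n/σ² = 1/215.7961 + 12/127.9161 = (σ² + n·σ₀²)/(σ₀²σ²) = 2717.4693/(215.7961·127.9161); posterior variance σₙ² = σ₀²σ²/(σ² + n·σ₀²) = 215.7961·127.9161/2717.4693 = 10.157905.

10.157905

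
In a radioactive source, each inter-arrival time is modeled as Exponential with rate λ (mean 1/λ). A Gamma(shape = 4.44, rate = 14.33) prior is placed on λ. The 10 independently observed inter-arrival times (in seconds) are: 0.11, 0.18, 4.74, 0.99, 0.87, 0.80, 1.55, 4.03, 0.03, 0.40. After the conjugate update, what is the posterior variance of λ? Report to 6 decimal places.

With a Gamma(shape α, rate β) prior on the exponential rate λ, the posterior after n observations with total T = Σxᵢ is Gamma(α+n, β+T).
Sum of observations T = 13.70 seconds; n = 10.
Posterior: Gamma(4.44+10, 14.33+13.70) = Gamma(14.44, 28.03).
Var = α/β² = 0.018379.

0.018379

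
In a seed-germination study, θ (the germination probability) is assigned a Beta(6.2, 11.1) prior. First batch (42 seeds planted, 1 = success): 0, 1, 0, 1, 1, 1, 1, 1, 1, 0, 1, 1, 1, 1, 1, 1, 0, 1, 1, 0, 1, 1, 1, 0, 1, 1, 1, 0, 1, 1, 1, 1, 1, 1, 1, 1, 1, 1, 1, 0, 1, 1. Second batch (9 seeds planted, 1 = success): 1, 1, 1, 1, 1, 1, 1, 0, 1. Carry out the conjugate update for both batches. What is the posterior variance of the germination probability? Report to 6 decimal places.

0.002997

The Beta prior is conjugate to a Binomial/Bernoulli likelihood; the update adds successes to α and failures to β.
After batch 1: Beta(6.2+34, 11.1+8) = Beta(40.2, 19.1).
After batch 2: Beta(40.2+8, 19.1+1) = Beta(48.2, 20.1).
Var = αβ/((α+β)²(α+β+1)) = 48.2·20.1/(68.3²·69.3) = 0.002997.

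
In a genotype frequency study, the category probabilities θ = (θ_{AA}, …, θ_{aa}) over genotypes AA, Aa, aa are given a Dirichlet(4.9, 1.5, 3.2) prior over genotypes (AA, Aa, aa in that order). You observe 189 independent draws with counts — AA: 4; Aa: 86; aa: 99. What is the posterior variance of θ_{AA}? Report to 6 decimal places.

The Dirichlet prior is conjugate to the Multinomial likelihood: each posterior αⱼ = prior αⱼ + observed count nⱼ.
Posterior concentration: (8.9, 87.5, 102.2), total = 198.6.
Var[θ_j] = α_j(Σα−α_j)/((Σα)²(Σα+1)) = 8.9·189.7/(198.6²·199.6) = 0.000214.

0.000214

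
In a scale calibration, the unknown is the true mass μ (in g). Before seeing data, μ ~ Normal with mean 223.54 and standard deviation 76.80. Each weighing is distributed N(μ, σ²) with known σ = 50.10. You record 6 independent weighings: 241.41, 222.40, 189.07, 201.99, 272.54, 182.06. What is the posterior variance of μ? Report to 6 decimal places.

For Normal data with known variance σ², a Normal(μ₀, σ₀²) prior on μ is conjugate. Posterior precision = 1/σ₀² + n/σ²; posterior mean is the precision-weighted average of μ₀ and x̄.
σ₀² = 76.80² = 5898.24, σ² = 50.10² = 2510.01; σ² + n·σ₀² = 2510.01 + 6·5898.24 = 37899.45.
Posterior precision = 1/σ₀² + n/σ² = 1/5898.24 + 6/2510.01 = (σ² + n·σ₀²)/(σ₀²σ²) = 37899.45/(5898.24·2510.01); posterior variance σₙ² = σ₀²σ²/(σ² + n·σ₀²) = 5898.24·2510.01/37899.45 = 390.629452.

390.629452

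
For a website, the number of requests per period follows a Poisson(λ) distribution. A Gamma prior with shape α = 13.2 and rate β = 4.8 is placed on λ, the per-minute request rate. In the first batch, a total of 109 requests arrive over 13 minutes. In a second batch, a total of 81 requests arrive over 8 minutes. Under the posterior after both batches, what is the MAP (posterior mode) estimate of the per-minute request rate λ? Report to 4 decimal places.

7.8372

With a Gamma(shape α, rate β) prior, the Poisson likelihood is conjugate: the posterior is Gamma(α + ΣXᵢ, β + n).
After batch 1: Gamma(α+S, β+n) = Gamma(13.2+109, 4.8+13) = Gamma(122.2, 17.8).
After batch 2: Gamma(α+S, β+n) = Gamma(122.2+81, 17.8+8) = Gamma(203.2, 25.8).
Mode of Gamma(α,β) for α≥1 is (α−1)/β = 202.2/25.8 = 7.8372.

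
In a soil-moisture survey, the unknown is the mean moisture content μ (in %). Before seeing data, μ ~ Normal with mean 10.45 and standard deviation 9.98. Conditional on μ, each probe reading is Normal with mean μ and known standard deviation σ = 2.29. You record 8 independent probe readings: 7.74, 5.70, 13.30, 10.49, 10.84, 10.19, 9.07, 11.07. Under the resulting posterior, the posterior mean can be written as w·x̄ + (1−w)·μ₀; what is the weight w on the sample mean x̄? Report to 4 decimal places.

For Normal data with known variance σ², a Normal(μ₀, σ₀²) prior on μ is conjugate. Posterior precision = 1/σ₀² + n/σ²; posterior mean is the precision-weighted average of μ₀ and x̄.
σ₀² = 9.98² = 99.6004, σ² = 2.29² = 5.2441. Prior precision 1/σ₀² = 1/99.6004; data precision n/σ² = 8/5.2441.
w = (n/σ²)/(1/σ₀² + n/σ²) = n·σ₀²/(σ² + n·σ₀²) = 8·99.6004/(5.2441 + 8·99.6004) = 796.8032/802.0473 = 0.9935.

0.9935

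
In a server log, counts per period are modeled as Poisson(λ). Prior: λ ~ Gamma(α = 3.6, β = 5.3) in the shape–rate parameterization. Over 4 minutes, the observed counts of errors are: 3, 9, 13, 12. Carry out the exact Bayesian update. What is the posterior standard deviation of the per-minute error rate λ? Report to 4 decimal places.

0.6851

With a Gamma(shape α, rate β) prior, the Poisson likelihood is conjugate: the posterior is Gamma(α + ΣXᵢ, β + n).
Sum of counts S = 37 over n = 4 minutes.
Posterior: Gamma(α+S, β+n) = Gamma(3.6+37, 5.3+4) = Gamma(40.6, 9.3).
SD = √α/β = √40.6/9.3 = 0.6851.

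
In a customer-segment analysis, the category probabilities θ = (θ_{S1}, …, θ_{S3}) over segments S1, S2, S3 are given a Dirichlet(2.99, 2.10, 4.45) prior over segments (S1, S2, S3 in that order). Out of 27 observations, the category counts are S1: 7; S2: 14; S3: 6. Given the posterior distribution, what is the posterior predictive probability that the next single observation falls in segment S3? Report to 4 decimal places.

The Dirichlet prior is conjugate to the Multinomial likelihood: each posterior αⱼ = prior αⱼ + observed count nⱼ.
Posterior concentration: (9.99, 16.10, 10.45), total = 36.54.
P(next = S3 | data) = α_{S3}/Σα = 0.2860.

0.2860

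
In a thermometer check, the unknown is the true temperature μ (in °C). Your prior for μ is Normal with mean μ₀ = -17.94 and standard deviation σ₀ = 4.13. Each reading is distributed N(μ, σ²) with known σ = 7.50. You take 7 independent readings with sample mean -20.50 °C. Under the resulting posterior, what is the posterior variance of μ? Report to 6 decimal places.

5.462339

For Normal data with known variance σ², a Normal(μ₀, σ₀²) prior on μ is conjugate. Posterior precision = 1/σ₀² + n/σ²; posterior mean is the precision-weighted average of μ₀ and x̄.
σ₀² = 4.13² = 17.0569, σ² = 7.50² = 56.25; σ² + n·σ₀² = 56.25 + 7·17.0569 = 175.6483.
Posterior precision = 1/σ₀² + n/σ² = 1/17.0569 + 7/56.25 = (σ² + n·σ₀²)/(σ₀²σ²) = 175.6483/(17.0569·56.25); posterior variance σₙ² = σ₀²σ²/(σ² + n·σ₀²) = 17.0569·56.25/175.6483 = 5.462339.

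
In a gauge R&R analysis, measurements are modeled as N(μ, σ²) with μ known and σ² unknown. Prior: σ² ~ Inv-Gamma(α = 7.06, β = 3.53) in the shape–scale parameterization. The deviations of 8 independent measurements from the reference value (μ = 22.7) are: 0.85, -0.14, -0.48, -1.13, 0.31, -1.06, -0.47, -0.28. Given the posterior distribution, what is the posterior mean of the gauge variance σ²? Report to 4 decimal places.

With known mean μ and an Inverse-Gamma(α, β) prior on σ², the Normal likelihood is conjugate: posterior is Inv-Gamma(α + n/2, β + Σ(xᵢ−μ)²/2).
Σ(xᵢ−μ)² = (0.85)² + (-0.14)² + (-0.48)² + (-1.13)² + (0.31)² + (-1.06)² + (-0.47)² + (-0.28)² = 3.7684.
Posterior: Inv-Gamma(7.06 + 8/2, 3.53 + 3.7684/2) = Inv-Gamma(11.06, 5.41420).
E[σ²|data] = β/(α−1) = 5.41420/10.06 = 0.5382.

0.5382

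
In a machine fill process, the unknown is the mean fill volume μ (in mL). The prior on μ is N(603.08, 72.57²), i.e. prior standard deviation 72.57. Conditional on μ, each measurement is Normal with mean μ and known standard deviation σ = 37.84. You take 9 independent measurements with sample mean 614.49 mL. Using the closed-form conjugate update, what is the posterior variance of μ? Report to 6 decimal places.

For Normal data with known variance σ², a Normal(μ₀, σ₀²) prior on μ is conjugate. Posterior precision = 1/σ₀² + n/σ²; posterior mean is the precision-weighted average of μ₀ and x̄.
σ₀² = 72.57² = 5266.4049, σ² = 37.84² = 1431.8656; σ² + n·σ₀² = 1431.8656 + 9·5266.4049 = 48829.5097.
Posterior precision = 1/σ₀² + n/σ² = 1/5266.4049 + 9/1431.8656 = (σ² + n·σ₀²)/(σ₀²σ²) = 48829.5097/(5266.4049·1431.8656); posterior variance σₙ² = σ₀²σ²/(σ² + n·σ₀²) = 5266.4049·1431.8656/48829.5097 = 154.430877.

154.430877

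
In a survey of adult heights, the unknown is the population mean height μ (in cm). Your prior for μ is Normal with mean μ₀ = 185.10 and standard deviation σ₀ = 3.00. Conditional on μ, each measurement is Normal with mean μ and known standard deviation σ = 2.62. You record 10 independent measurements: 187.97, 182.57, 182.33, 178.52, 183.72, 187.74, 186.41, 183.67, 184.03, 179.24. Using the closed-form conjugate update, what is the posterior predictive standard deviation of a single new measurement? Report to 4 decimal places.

For Normal data with known variance σ², a Normal(μ₀, σ₀²) prior on μ is conjugate. Posterior precision = 1/σ₀² + n/σ²; posterior mean is the precision-weighted average of μ₀ and x̄.
σ₀² = 3.00² = 9, σ² = 2.62² = 6.8644; σ² + n·σ₀² = 6.8644 + 10·9 = 96.8644.
Posterior precision = 1/σ₀² + n/σ² = 1/9 + 10/6.8644 = (σ² + n·σ₀²)/(σ₀²σ²) = 96.8644/(9·6.8644); posterior variance σₙ² = σ₀²σ²/(σ² + n·σ₀²) = 9·6.8644/96.8644 = 0.637795.
Predictive variance for one new observation = σₙ² + σ² = 9·6.8644/96.8644 + 6.8644 = σ²·(σ₀² + 96.8644)/96.8644 = 6.8644·105.8644/96.8644 = 7.502195; SD = √(6.8644·105.8644/96.8644) = 2.7390.

2.7390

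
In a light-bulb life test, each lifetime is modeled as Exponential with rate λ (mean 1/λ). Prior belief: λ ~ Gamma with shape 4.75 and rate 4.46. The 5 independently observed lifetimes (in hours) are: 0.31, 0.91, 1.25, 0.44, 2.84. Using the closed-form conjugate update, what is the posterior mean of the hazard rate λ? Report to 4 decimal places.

With a Gamma(shape α, rate β) prior on the exponential rate λ, the posterior after n observations with total T = Σxᵢ is Gamma(α+n, β+T).
Sum of observations T = 5.75 hours; n = 5.
Posterior: Gamma(4.75+5, 4.46+5.75) = Gamma(9.75, 10.21).
Posterior mean of λ = α/β = 9.75/10.21 = 0.9549.

0.9549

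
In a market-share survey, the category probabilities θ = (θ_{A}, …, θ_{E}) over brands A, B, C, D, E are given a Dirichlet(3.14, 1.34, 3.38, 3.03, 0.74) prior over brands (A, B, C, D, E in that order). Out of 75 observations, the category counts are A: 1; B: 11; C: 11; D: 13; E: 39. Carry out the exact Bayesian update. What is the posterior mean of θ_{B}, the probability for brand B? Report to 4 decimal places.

0.1424

The Dirichlet prior is conjugate to the Multinomial likelihood: each posterior αⱼ = prior αⱼ + observed count nⱼ.
Posterior concentration: (4.14, 12.34, 14.38, 16.03, 39.74), total = 86.63.
E[θ_{B}|data] = α_{B}/Σα = 12.34/86.63 = 0.1424.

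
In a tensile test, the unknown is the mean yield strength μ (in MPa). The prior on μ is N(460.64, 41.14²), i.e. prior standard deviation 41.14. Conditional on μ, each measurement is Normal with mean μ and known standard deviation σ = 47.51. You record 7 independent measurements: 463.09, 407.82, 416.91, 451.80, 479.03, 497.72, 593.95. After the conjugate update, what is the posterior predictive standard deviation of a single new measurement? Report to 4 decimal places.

For Normal data with known variance σ², a Normal(μ₀, σ₀²) prior on μ is conjugate. Posterior precision = 1/σ₀² + n/σ²; posterior mean is the precision-weighted average of μ₀ and x̄.
σ₀² = 41.14² = 1692.4996, σ² = 47.51² = 2257.2001; σ² + n·σ₀² = 2257.2001 + 7·1692.4996 = 14104.6973.
Posterior precision = 1/σ₀² + n/σ² = 1/1692.4996 + 7/2257.2001 = (σ² + n·σ₀²)/(σ₀²σ²) = 14104.6973/(1692.4996·2257.2001); posterior variance σₙ² = σ₀²σ²/(σ² + n·σ₀²) = 1692.4996·2257.2001/14104.6973 = 270.853758.
Predictive variance for one new observation = σₙ² + σ² = 1692.4996·2257.2001/14104.6973 + 2257.2001 = σ²·(σ₀² + 14104.6973)/14104.6973 = 2257.2001·15797.1969/14104.6973 = 2528.053858; SD = √(2257.2001·15797.1969/14104.6973) = 50.2798.

50.2798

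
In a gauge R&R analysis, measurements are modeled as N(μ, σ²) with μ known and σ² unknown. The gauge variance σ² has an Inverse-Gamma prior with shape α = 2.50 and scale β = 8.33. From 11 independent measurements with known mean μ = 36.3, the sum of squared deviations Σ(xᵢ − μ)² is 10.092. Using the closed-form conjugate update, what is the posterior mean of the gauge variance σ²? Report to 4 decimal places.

With known mean μ and an Inverse-Gamma(α, β) prior on σ², the Normal likelihood is conjugate: posterior is Inv-Gamma(α + n/2, β + Σ(xᵢ−μ)²/2).
Posterior: Inv-Gamma(2.50 + 11/2, 8.33 + 10.092/2) = Inv-Gamma(8.00, 13.3760).
E[σ²|data] = β/(α−1) = 13.3760/7.00 = 1.9109.

1.9109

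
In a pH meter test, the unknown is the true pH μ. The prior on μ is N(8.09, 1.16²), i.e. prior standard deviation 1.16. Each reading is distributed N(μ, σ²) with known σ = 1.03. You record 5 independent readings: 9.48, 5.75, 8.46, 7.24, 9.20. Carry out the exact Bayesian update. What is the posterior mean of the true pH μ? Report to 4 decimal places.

For Normal data with known variance σ², a Normal(μ₀, σ₀²) prior on μ is conjugate. Posterior precision = 1/σ₀² + n/σ²; posterior mean is the precision-weighted average of μ₀ and x̄.
Σxᵢ = 9.48 + 5.75 + 8.46 + 7.24 + 9.20 = 40.13, so n·x̄ = 40.13.
σ₀² = 1.16² = 1.3456, σ² = 1.03² = 1.0609; σ² + n·σ₀² = 1.0609 + 5·1.3456 = 7.7889.
Posterior mean = (μ₀/σ₀² + n·x̄/σ²)/(1/σ₀² + n/σ²) = (σ²·μ₀ + σ₀²·n·x̄)/(σ² + n·σ₀²) = (1.0609·8.09 + 1.3456·40.13)/7.7889 = 62.581609/7.7889 = 8.0347.

8.0347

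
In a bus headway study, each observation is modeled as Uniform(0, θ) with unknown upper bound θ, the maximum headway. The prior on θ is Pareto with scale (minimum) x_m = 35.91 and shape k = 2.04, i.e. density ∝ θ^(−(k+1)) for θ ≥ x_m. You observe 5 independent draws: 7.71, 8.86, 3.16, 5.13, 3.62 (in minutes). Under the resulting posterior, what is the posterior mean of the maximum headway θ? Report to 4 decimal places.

A Pareto(scale x_m, shape k) prior on the upper bound θ of Uniform(0, θ) is conjugate: posterior is Pareto(max(x_m, max xᵢ), k + n).
Sample maximum = 8.86; prior scale x_m = 35.91 → posterior scale = max = 35.91.
Posterior shape = 2.04 + 5 = 7.04.
E[θ|data] = k·x_m/(k−1) = 7.04·35.91/6.04 = 41.8554.

41.8554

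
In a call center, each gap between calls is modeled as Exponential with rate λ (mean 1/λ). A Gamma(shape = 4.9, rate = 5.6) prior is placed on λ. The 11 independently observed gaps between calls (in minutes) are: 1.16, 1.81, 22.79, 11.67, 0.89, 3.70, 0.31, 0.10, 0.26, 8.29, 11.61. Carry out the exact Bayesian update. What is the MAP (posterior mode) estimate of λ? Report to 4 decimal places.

With a Gamma(shape α, rate β) prior on the exponential rate λ, the posterior after n observations with total T = Σxᵢ is Gamma(α+n, β+T).
Sum of observations T = 62.59 minutes; n = 11.
Posterior: Gamma(4.9+11, 5.6+62.59) = Gamma(15.9, 68.19).
Mode = (α−1)/β = 0.2185.

0.2185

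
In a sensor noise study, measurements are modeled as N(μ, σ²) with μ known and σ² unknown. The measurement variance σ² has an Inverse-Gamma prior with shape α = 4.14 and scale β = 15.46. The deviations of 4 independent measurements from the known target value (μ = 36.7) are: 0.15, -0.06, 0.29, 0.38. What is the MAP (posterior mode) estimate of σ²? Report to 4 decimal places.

With known mean μ and an Inverse-Gamma(α, β) prior on σ², the Normal likelihood is conjugate: posterior is Inv-Gamma(α + n/2, β + Σ(xᵢ−μ)²/2).
Σ(xᵢ−μ)² = (0.15)² + (-0.06)² + (0.29)² + (0.38)² = 0.2546.
Posterior: Inv-Gamma(4.14 + 4/2, 15.46 + 0.2546/2) = Inv-Gamma(6.14, 15.58730).
Mode = β/(α+1) = 15.58730/7.14 = 2.1831.

2.1831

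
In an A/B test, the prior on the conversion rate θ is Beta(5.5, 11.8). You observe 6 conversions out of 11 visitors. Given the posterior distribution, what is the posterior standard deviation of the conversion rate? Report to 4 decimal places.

0.0907

The Beta prior is conjugate to a Binomial/Bernoulli likelihood; the update adds successes to α and failures to β.
Posterior: Beta(α+k, β+n−k) = Beta(5.5+6, 11.8+5) = Beta(11.5, 16.8).
Var = αβ/((α+β)²(α+β+1)) = 11.5·16.8/(28.3²·29.3) = 0.00823316; SD = √0.00823316 = 0.0907.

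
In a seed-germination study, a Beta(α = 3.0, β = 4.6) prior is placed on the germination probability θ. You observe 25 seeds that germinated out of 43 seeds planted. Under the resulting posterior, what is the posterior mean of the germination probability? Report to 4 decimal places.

The Beta prior is conjugate to a Binomial/Bernoulli likelihood; the update adds successes to α and failures to β.
Posterior: Beta(α+k, β+n−k) = Beta(3.0+25, 4.6+18) = Beta(28.0, 22.6).
Posterior mean = α/(α+β) = 28.0/50.6 = 0.5534.

0.5534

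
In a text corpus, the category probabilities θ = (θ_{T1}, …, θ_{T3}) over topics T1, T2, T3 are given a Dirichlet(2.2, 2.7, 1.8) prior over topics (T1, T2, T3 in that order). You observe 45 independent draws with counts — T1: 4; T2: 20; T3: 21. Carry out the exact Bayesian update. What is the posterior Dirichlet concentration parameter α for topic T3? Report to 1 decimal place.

22.8

The Dirichlet prior is conjugate to the Multinomial likelihood: each posterior αⱼ = prior αⱼ + observed count nⱼ.
Posterior concentration: (6.2, 22.7, 22.8), total = 51.7.
α_{T3} = 1.8 + 21 = 22.8.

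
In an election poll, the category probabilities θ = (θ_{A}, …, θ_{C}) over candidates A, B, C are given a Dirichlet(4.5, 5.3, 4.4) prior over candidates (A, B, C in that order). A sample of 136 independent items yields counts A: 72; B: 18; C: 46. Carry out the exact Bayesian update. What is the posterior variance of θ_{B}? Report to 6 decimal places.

The Dirichlet prior is conjugate to the Multinomial likelihood: each posterior αⱼ = prior αⱼ + observed count nⱼ.
Posterior concentration: (76.5, 23.3, 50.4), total = 150.2.
Var[θ_j] = α_j(Σα−α_j)/((Σα)²(Σα+1)) = 23.3·126.9/(150.2²·151.2) = 0.000867.

0.000867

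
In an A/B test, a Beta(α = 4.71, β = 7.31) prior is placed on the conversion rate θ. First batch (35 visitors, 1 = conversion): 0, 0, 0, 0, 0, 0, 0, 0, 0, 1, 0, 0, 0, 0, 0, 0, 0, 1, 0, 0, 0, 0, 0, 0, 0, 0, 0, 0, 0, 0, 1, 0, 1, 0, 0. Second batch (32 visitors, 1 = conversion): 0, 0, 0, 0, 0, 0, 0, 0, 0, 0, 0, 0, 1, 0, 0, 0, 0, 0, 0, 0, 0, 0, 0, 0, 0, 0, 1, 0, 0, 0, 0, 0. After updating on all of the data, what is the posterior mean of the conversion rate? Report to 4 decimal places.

0.1355

The Beta prior is conjugate to a Binomial/Bernoulli likelihood; the update adds successes to α and failures to β.
After batch 1: Beta(4.71+4, 7.31+31) = Beta(8.71, 38.31).
After batch 2: Beta(8.71+2, 38.31+30) = Beta(10.71, 68.31).
Posterior mean = α/(α+β) = 10.71/79.02 = 0.1355.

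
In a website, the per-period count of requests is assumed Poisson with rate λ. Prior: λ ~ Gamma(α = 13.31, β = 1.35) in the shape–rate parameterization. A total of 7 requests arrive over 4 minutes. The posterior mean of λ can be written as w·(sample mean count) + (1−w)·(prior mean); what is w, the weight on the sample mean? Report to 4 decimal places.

0.7477

With a Gamma(shape α, rate β) prior, the Poisson likelihood is conjugate: the posterior is Gamma(α + ΣXᵢ, β + n).
Posterior mean = (α₀+S)/(β₀+n) = [n/(β₀+n)]·(S/n) + [β₀/(β₀+n)]·(α₀/β₀), so only n and β₀ enter the weight.
Weight on data w = n/(β₀+n) = 4/(1.35+4) = 4/5.35 = 0.7477.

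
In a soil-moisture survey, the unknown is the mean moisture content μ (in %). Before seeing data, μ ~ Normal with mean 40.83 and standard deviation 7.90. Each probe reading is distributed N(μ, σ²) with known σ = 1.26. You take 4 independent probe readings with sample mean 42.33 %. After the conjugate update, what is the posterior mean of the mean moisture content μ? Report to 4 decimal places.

42.3205

For Normal data with known variance σ², a Normal(μ₀, σ₀²) prior on μ is conjugate. Posterior precision = 1/σ₀² + n/σ²; posterior mean is the precision-weighted average of μ₀ and x̄.
n·x̄ = 4·42.33 = 169.32.
σ₀² = 7.90² = 62.41, σ² = 1.26² = 1.5876; σ² + n·σ₀² = 1.5876 + 4·62.41 = 251.2276.
Posterior mean = (μ₀/σ₀² + n·x̄/σ²)/(1/σ₀² + n/σ²) = (σ²·μ₀ + σ₀²·n·x̄)/(σ² + n·σ₀²) = (1.5876·40.83 + 62.41·169.32)/251.2276 = 10632.082908/251.2276 = 42.3205.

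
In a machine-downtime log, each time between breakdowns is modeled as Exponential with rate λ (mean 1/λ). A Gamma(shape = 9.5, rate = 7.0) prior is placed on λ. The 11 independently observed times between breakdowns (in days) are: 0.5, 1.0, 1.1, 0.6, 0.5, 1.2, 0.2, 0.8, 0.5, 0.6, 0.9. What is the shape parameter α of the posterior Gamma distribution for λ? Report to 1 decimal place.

With a Gamma(shape α, rate β) prior on the exponential rate λ, the posterior after n observations with total T = Σxᵢ is Gamma(α+n, β+T).
Sum of observations T = 7.9 days; n = 11.
Posterior: Gamma(9.5+11, 7.0+7.9) = Gamma(20.5, 14.9).
Posterior α = 20.5.

20.5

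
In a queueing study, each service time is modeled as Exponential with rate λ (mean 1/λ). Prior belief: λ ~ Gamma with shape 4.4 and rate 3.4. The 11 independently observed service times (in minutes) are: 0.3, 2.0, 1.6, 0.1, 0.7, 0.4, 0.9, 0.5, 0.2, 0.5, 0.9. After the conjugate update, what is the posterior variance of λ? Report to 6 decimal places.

0.116446

With a Gamma(shape α, rate β) prior on the exponential rate λ, the posterior after n observations with total T = Σxᵢ is Gamma(α+n, β+T).
Sum of observations T = 8.1 minutes; n = 11.
Posterior: Gamma(4.4+11, 3.4+8.1) = Gamma(15.4, 11.5).
Var = α/β² = 0.116446.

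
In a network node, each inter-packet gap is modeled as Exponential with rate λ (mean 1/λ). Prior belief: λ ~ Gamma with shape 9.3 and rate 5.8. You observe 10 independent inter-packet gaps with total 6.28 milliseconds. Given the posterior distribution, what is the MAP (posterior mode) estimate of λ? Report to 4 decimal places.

1.5149

With a Gamma(shape α, rate β) prior on the exponential rate λ, the posterior after n observations with total T = Σxᵢ is Gamma(α+n, β+T).
Posterior: Gamma(9.3+10, 5.8+6.28) = Gamma(19.3, 12.08).
Mode = (α−1)/β = 1.5149.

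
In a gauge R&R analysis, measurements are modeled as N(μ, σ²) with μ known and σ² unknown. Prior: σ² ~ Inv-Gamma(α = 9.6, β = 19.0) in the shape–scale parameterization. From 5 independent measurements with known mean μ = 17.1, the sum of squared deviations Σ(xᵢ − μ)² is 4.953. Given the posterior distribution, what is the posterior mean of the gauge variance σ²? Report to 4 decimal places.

1.9348

With known mean μ and an Inverse-Gamma(α, β) prior on σ², the Normal likelihood is conjugate: posterior is Inv-Gamma(α + n/2, β + Σ(xᵢ−μ)²/2).
Posterior: Inv-Gamma(9.6 + 5/2, 19.0 + 4.953/2) = Inv-Gamma(12.10, 21.4765).
E[σ²|data] = β/(α−1) = 21.4765/11.10 = 1.9348.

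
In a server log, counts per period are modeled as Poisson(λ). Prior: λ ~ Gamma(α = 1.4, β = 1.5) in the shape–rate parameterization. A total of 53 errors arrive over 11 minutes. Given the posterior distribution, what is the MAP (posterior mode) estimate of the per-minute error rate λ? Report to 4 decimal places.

4.2720

With a Gamma(shape α, rate β) prior, the Poisson likelihood is conjugate: the posterior is Gamma(α + ΣXᵢ, β + n).
Posterior: Gamma(α+S, β+n) = Gamma(1.4+53, 1.5+11) = Gamma(54.4, 12.5).
Mode of Gamma(α,β) for α≥1 is (α−1)/β = 53.4/12.5 = 4.2720.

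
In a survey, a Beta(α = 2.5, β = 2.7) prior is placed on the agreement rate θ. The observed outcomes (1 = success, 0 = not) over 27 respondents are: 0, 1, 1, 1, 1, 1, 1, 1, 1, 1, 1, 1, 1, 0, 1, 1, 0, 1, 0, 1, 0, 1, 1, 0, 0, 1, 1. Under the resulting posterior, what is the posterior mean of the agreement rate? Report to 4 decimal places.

The Beta prior is conjugate to a Binomial/Bernoulli likelihood; the update adds successes to α and failures to β.
Posterior: Beta(α+k, β+n−k) = Beta(2.5+20, 2.7+7) = Beta(22.5, 9.7).
Posterior mean = α/(α+β) = 22.5/32.2 = 0.6988.

0.6988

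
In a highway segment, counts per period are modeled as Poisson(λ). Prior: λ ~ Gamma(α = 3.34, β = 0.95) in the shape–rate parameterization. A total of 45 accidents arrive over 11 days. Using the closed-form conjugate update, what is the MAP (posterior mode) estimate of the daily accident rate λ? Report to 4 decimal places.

3.9615

With a Gamma(shape α, rate β) prior, the Poisson likelihood is conjugate: the posterior is Gamma(α + ΣXᵢ, β + n).
Posterior: Gamma(α+S, β+n) = Gamma(3.34+45, 0.95+11) = Gamma(48.34, 11.95).
Mode of Gamma(α,β) for α≥1 is (α−1)/β = 47.34/11.95 = 3.9615.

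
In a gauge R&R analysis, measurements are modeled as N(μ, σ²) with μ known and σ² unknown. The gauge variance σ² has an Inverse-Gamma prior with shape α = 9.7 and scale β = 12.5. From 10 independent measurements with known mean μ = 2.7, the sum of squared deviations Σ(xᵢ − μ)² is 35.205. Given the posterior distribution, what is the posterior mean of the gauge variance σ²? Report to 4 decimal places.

With known mean μ and an Inverse-Gamma(α, β) prior on σ², the Normal likelihood is conjugate: posterior is Inv-Gamma(α + n/2, β + Σ(xᵢ−μ)²/2).
Posterior: Inv-Gamma(9.7 + 10/2, 12.5 + 35.205/2) = Inv-Gamma(14.70, 30.1025).
E[σ²|data] = β/(α−1) = 30.1025/13.70 = 2.1973.

2.1973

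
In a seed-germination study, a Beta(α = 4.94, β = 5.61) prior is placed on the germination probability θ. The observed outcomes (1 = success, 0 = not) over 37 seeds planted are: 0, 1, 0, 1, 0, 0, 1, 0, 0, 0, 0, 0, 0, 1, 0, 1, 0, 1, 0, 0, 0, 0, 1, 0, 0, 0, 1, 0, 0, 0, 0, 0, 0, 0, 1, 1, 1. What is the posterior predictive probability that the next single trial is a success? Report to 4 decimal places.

0.3352

The Beta prior is conjugate to a Binomial/Bernoulli likelihood; the update adds successes to α and failures to β.
Posterior: Beta(α+k, β+n−k) = Beta(4.94+11, 5.61+26) = Beta(15.94, 31.61).
For a single future Bernoulli trial, P(success | data) = α/(α+β) = 0.3352.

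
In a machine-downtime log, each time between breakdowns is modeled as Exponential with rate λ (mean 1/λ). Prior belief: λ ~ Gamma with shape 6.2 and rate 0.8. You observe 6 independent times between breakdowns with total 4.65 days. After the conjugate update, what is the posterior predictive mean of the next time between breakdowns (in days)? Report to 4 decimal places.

0.4866

With a Gamma(shape α, rate β) prior on the exponential rate λ, the posterior after n observations with total T = Σxᵢ is Gamma(α+n, β+T).
Posterior: Gamma(6.2+6, 0.8+4.65) = Gamma(12.2, 5.45).
The predictive distribution for the next observation is Lomax; its mean is β/(α−1) = 5.45/11.2 = 0.4866.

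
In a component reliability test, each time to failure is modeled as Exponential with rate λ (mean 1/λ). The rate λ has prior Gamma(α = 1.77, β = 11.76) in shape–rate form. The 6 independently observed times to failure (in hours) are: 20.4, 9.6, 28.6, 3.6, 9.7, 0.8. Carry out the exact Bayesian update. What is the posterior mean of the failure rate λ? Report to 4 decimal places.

With a Gamma(shape α, rate β) prior on the exponential rate λ, the posterior after n observations with total T = Σxᵢ is Gamma(α+n, β+T).
Sum of observations T = 72.7 hours; n = 6.
Posterior: Gamma(1.77+6, 11.76+72.7) = Gamma(7.77, 84.46).
Posterior mean of λ = α/β = 7.77/84.46 = 0.0920.

0.0920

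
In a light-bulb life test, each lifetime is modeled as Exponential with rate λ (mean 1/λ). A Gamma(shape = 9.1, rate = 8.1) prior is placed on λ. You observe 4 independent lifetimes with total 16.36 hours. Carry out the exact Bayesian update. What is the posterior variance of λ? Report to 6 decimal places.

0.021896

With a Gamma(shape α, rate β) prior on the exponential rate λ, the posterior after n observations with total T = Σxᵢ is Gamma(α+n, β+T).
Posterior: Gamma(9.1+4, 8.1+16.36) = Gamma(13.1, 24.46).
Var = α/β² = 0.021896.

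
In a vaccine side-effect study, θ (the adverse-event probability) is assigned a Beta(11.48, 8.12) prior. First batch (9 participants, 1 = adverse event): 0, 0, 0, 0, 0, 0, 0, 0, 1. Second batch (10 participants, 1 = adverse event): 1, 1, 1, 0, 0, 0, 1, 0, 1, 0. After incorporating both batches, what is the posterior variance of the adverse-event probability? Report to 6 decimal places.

0.006257

The Beta prior is conjugate to a Binomial/Bernoulli likelihood; the update adds successes to α and failures to β.
After batch 1: Beta(11.48+1, 8.12+8) = Beta(12.48, 16.12).
After batch 2: Beta(12.48+5, 16.12+5) = Beta(17.48, 21.12).
Var = αβ/((α+β)²(α+β+1)) = 17.48·21.12/(38.60²·39.60) = 0.006257.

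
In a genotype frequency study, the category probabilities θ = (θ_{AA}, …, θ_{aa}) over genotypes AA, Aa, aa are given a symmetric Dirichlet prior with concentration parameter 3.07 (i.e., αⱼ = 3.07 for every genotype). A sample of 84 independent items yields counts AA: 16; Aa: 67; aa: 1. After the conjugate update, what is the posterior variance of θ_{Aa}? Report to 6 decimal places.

The Dirichlet prior is conjugate to the Multinomial likelihood: each posterior αⱼ = prior αⱼ + observed count nⱼ.
Posterior concentration: (19.07, 70.07, 4.07), total = 93.21.
Var[θ_j] = α_j(Σα−α_j)/((Σα)²(Σα+1)) = 70.07·23.14/(93.21²·94.21) = 0.001981.

0.001981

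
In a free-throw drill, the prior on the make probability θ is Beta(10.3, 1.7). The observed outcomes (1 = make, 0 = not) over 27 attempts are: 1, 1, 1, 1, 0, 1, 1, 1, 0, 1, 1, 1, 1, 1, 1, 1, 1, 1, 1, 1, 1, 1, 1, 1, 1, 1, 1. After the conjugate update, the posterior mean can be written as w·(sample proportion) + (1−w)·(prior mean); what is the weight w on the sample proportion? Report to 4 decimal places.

0.6923

The Beta prior is conjugate to a Binomial/Bernoulli likelihood; the update adds successes to α and failures to β.
Posterior mean = (α₀+k)/(α₀+β₀+n) = [n/(α₀+β₀+n)]·(k/n) + [(α₀+β₀)/(α₀+β₀+n)]·α₀/(α₀+β₀), so only n and the prior enter the weight.
The weight on the data is w = n/(α₀+β₀+n) = 27/(10.3+1.7+27) = 27/39.0 = 0.6923.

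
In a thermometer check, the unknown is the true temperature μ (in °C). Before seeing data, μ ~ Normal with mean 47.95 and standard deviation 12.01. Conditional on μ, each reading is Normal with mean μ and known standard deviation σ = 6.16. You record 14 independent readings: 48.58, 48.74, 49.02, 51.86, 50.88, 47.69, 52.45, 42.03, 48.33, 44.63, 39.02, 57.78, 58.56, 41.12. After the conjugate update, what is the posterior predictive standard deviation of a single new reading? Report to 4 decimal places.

6.3723

For Normal data with known variance σ², a Normal(μ₀, σ₀²) prior on μ is conjugate. Posterior precision = 1/σ₀² + n/σ²; posterior mean is the precision-weighted average of μ₀ and x̄.
σ₀² = 12.01² = 144.2401, σ² = 6.16² = 37.9456; σ² + n·σ₀² = 37.9456 + 14·144.2401 = 2057.307.
Posterior precision = 1/σ₀² + n/σ² = 1/144.2401 + 14/37.9456 = (σ² + n·σ₀²)/(σ₀²σ²) = 2057.307/(144.2401·37.9456); posterior variance σₙ² = σ₀²σ²/(σ² + n·σ₀²) = 144.2401·37.9456/2057.307 = 2.660409.
Predictive variance for one new observation = σₙ² + σ² = 144.2401·37.9456/2057.307 + 37.9456 = σ²·(σ₀² + 2057.307)/2057.307 = 37.9456·2201.5471/2057.307 = 40.606009; SD = √(37.9456·2201.5471/2057.307) = 6.3723.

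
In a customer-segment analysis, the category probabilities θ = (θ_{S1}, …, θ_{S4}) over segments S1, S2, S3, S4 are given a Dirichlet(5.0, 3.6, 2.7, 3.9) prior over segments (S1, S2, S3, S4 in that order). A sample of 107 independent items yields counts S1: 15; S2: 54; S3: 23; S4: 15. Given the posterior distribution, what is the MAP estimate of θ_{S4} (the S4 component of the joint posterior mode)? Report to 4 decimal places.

0.1514

The Dirichlet prior is conjugate to the Multinomial likelihood: each posterior αⱼ = prior αⱼ + observed count nⱼ.
Posterior concentration: (20.0, 57.6, 25.7, 18.9), total = 122.2.
Joint mode component: (α_{S4}−1)/(Σα−K) = 17.9/118.2 = 0.1514.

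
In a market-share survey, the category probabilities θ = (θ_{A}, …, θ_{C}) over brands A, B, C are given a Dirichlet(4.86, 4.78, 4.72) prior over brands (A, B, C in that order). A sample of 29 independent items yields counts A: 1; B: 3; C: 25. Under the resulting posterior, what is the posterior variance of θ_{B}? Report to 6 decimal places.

The Dirichlet prior is conjugate to the Multinomial likelihood: each posterior αⱼ = prior αⱼ + observed count nⱼ.
Posterior concentration: (5.86, 7.78, 29.72), total = 43.36.
Var[θ_j] = α_j(Σα−α_j)/((Σα)²(Σα+1)) = 7.78·35.58/(43.36²·44.36) = 0.003319.

0.003319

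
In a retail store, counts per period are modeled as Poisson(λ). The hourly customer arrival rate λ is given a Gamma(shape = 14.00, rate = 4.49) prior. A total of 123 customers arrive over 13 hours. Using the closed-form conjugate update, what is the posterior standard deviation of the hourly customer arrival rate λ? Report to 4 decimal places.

0.6692

With a Gamma(shape α, rate β) prior, the Poisson likelihood is conjugate: the posterior is Gamma(α + ΣXᵢ, β + n).
Posterior: Gamma(α+S, β+n) = Gamma(14.00+123, 4.49+13) = Gamma(137.00, 17.49).
SD = √α/β = √137.00/17.49 = 0.6692.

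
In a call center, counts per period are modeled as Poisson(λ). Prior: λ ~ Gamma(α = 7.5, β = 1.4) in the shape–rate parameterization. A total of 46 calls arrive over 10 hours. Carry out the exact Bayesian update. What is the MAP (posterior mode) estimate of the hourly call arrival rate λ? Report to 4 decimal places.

4.6053

With a Gamma(shape α, rate β) prior, the Poisson likelihood is conjugate: the posterior is Gamma(α + ΣXᵢ, β + n).
Posterior: Gamma(α+S, β+n) = Gamma(7.5+46, 1.4+10) = Gamma(53.5, 11.4).
Mode of Gamma(α,β) for α≥1 is (α−1)/β = 52.5/11.4 = 4.6053.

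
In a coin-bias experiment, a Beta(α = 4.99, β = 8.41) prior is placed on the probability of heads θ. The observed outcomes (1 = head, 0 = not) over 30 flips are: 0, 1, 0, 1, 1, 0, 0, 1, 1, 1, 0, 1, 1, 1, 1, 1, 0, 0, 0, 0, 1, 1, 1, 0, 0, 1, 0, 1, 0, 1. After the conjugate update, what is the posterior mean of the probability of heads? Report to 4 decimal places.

The Beta prior is conjugate to a Binomial/Bernoulli likelihood; the update adds successes to α and failures to β.
Posterior: Beta(α+k, β+n−k) = Beta(4.99+17, 8.41+13) = Beta(21.99, 21.41).
Posterior mean = α/(α+β) = 21.99/43.40 = 0.5067.

0.5067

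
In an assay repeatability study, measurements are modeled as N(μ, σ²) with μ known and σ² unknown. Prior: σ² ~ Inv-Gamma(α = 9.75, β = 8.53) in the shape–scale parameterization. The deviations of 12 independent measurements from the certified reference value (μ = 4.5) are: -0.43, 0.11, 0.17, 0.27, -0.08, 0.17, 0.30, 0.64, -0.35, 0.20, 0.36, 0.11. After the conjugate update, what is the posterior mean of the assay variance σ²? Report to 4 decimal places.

With known mean μ and an Inverse-Gamma(α, β) prior on σ², the Normal likelihood is conjugate: posterior is Inv-Gamma(α + n/2, β + Σ(xᵢ−μ)²/2).
Σ(xᵢ−μ)² = (-0.43)² + (0.11)² + (0.17)² + (0.27)² + (-0.08)² + (0.17)² + (0.30)² + (0.64)² + (-0.35)² + (0.20)² + (0.36)² + (0.11)² = 1.1379.
Posterior: Inv-Gamma(9.75 + 12/2, 8.53 + 1.1379/2) = Inv-Gamma(15.75, 9.09895).
E[σ²|data] = β/(α−1) = 9.09895/14.75 = 0.6169.

0.6169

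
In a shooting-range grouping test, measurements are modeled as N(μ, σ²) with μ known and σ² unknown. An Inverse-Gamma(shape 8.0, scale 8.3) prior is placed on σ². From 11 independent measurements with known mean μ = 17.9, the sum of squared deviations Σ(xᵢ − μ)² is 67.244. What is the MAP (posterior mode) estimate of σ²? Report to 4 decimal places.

2.8912

With known mean μ and an Inverse-Gamma(α, β) prior on σ², the Normal likelihood is conjugate: posterior is Inv-Gamma(α + n/2, β + Σ(xᵢ−μ)²/2).
Posterior: Inv-Gamma(8.0 + 11/2, 8.3 + 67.244/2) = Inv-Gamma(13.50, 41.9220).
Mode = β/(α+1) = 41.9220/14.50 = 2.8912.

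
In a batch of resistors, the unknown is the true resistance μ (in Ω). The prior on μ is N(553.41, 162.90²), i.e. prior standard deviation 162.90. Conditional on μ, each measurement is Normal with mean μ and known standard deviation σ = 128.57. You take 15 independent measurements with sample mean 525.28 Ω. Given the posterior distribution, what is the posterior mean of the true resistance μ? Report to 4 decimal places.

For Normal data with known variance σ², a Normal(μ₀, σ₀²) prior on μ is conjugate. Posterior precision = 1/σ₀² + n/σ²; posterior mean is the precision-weighted average of μ₀ and x̄.
n·x̄ = 15·525.28 = 7879.2.
σ₀² = 162.90² = 26536.41, σ² = 128.57² = 16530.2449; σ² + n·σ₀² = 16530.2449 + 15·26536.41 = 414576.3949.
Posterior mean = (μ₀/σ₀² + n·x̄/σ²)/(1/σ₀² + n/σ²) = (σ²·μ₀ + σ₀²·n·x̄)/(σ² + n·σ₀²) = (16530.2449·553.41 + 26536.41·7879.2)/414576.3949 = 218233684.502109/414576.3949 = 526.4016.

526.4016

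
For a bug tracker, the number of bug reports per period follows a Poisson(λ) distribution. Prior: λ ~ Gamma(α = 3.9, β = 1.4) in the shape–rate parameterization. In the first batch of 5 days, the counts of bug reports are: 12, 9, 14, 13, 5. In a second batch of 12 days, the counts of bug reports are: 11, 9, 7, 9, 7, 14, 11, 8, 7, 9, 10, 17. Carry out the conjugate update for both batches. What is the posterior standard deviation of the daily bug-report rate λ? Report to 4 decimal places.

With a Gamma(shape α, rate β) prior, the Poisson likelihood is conjugate: the posterior is Gamma(α + ΣXᵢ, β + n).
Batch 1: sum of counts S = 53 over n = 5 days.
After batch 1: Gamma(α+S, β+n) = Gamma(3.9+53, 1.4+5) = Gamma(56.9, 6.4).
Batch 2: sum of counts S = 119 over n = 12 days.
After batch 2: Gamma(α+S, β+n) = Gamma(56.9+119, 6.4+12) = Gamma(175.9, 18.4).
SD = √α/β = √175.9/18.4 = 0.7208.

0.7208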